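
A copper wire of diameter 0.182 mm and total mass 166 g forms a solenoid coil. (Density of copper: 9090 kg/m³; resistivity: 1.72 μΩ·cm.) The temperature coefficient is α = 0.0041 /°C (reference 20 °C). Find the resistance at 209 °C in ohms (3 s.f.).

824 Ω

ρ = 1.72 μΩ·cm = 1.72×10^-8 Ω·m
A = π(d/2)² = π(9.1000e-05 m)² = 2.6016e-08 m²
L = m/(density·A) = 0.166/(9090×2.6016e-08) = 702 m
R = ρL/A = (1.72×10^-8)(702)/(2.6016e-08) = 464.1 Ω
R(209 °C) = 464.1 × (1 + 0.0041×189) = 824 Ω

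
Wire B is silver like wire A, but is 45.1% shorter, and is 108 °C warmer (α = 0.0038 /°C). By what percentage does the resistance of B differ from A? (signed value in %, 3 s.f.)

-22.6%

R ∝ ρL/d² with ρ ∝ (1+αΔT), so R_B/R_A = (1 − 45.1/100) × (1 + 0.0038×108)
= 0.549 × 1.41 = 0.7743
(R_B − R_A)/R_A = 0.7743 − 1 = -22.6%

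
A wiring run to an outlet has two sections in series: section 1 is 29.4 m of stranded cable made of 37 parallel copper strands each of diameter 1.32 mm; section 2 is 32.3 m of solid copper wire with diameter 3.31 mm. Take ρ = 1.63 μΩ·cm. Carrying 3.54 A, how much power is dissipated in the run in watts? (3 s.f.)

ρ = 1.63 μΩ·cm = 1.63×10^-8 Ω·m
Section 1: A_strand = π(6.6000e-04)² = 1.368e-06 m²; R₁ = ρL/(N·A_s) = (1.63×10^-8)(29.4)/(37×1.368e-06) = 0.009464 Ω
Section 2: A = π(d/2)² = π(1.6550e-03 m)² = 8.605e-06 m²
R₂ = (1.63×10^-8)(32.3)/(8.605e-06) = 0.06118 Ω
R = R₁ + R₂ = 0.07065 Ω
P = I²R = (3.54)² × 0.07065 = 0.885 W

0.885 W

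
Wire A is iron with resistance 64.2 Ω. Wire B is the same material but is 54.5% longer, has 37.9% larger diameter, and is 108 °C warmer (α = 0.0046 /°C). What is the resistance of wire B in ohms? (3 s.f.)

78.1 Ω

R ∝ ρL/d² with ρ ∝ (1+αΔT), so R_B/R_A = (1 + 54.5/100) × (1 + 37.9/100)⁻² × (1 + 0.0046×108)
= 1.545 × 0.5259 × 1.497 = 1.216
R_B = 1.216 × 64.2 = 78.1 Ω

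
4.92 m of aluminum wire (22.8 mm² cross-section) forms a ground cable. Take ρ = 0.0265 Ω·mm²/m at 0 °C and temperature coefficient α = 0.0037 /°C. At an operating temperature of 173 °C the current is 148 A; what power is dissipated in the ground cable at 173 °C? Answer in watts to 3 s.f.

ρ = 0.0265 Ω·mm²/m = 2.65×10^-8 Ω·m
A = 22.8 mm² = 2.280e-05 m²
R₍0₎ = ρL/A = (2.65×10^-8)(4.92)/(2.280e-05) = 0.005718 Ω
R₍173₎ = R₍0₎(1 + αΔT) = 0.005718 × (1 + 0.0037×173) = 0.009379 Ω
P = I²R = (148)² × 0.009379 = 205 W

205 W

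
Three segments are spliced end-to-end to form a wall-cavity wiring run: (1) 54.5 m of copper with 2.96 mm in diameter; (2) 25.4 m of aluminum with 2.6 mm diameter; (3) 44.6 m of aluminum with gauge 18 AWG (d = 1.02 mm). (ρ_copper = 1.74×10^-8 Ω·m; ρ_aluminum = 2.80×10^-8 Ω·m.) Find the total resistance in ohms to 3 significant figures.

1.80 Ω

Seg 1: A = π(d/2)² = π(1.4800e-03 m)² = 6.881e-06 m²
R_1 = (1.74×10^-8)(54.5)/(6.881e-06) = 0.1378 Ω
Seg 2: A = π(d/2)² = π(1.3000e-03 m)² = 5.309e-06 m²
R_2 = (2.80×10^-8)(25.4)/(5.309e-06) = 0.134 Ω
Seg 3: A = π(1.02/2 mm)² = π(5.1000e-04 m)² = 8.171e-07 m²
R_3 = (2.80×10^-8)(44.6)/(8.171e-07) = 1.528 Ω
R_total = R_1 + R_2 + R_3 = 1.80 Ω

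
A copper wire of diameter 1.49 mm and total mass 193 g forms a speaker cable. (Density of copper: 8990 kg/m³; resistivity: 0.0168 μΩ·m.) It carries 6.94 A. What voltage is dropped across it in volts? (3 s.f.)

ρ = 0.0168 μΩ·m = 1.68×10^-8 Ω·m
A = π(d/2)² = π(7.4500e-04 m)² = 1.7437e-06 m²
L = m/(density·A) = 0.193/(8990×1.7437e-06) = 12.31 m
R = ρL/A = (1.68×10^-8)(12.31)/(1.7437e-06) = 0.1186 Ω
V = IR = 6.94 × 0.1186 = 0.823 V

0.823 V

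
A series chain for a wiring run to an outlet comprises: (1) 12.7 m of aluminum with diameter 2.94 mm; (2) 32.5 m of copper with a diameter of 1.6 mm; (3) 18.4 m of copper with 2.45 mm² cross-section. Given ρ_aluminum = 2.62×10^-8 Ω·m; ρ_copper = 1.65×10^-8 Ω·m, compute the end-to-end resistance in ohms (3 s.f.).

0.440 Ω

Seg 1: A = π(d/2)² = π(1.4700e-03 m)² = 6.789e-06 m²
R_1 = (2.62×10^-8)(12.7)/(6.789e-06) = 0.04901 Ω
Seg 2: A = π(d/2)² = π(8.0000e-04 m)² = 2.011e-06 m²
R_2 = (1.65×10^-8)(32.5)/(2.011e-06) = 0.2667 Ω
Seg 3: A = 2.45 mm² = 2.450e-06 m²
R_3 = (1.65×10^-8)(18.4)/(2.450e-06) = 0.1239 Ω
R_total = R_1 + R_2 + R_3 = 0.440 Ω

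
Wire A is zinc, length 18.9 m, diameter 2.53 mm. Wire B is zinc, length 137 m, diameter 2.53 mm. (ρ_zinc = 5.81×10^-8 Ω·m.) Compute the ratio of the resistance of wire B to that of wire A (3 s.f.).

7.25

R ∝ ρL/d², so R_B/R_A = (L_B/L_A)
= (137/18.9) = 7.25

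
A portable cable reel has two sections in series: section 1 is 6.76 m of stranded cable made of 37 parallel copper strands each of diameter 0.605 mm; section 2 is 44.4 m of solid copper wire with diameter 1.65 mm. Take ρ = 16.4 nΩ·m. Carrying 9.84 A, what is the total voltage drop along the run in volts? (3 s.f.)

ρ = 16.4 nΩ·m = 1.64×10^-8 Ω·m
Section 1: A_strand = π(3.0250e-04)² = 2.875e-07 m²; R₁ = ρL/(N·A_s) = (1.64×10^-8)(6.76)/(37×2.875e-07) = 0.01042 Ω
Section 2: A = π(d/2)² = π(8.2500e-04 m)² = 2.138e-06 m²
R₂ = (1.64×10^-8)(44.4)/(2.138e-06) = 0.3405 Ω
R = R₁ + R₂ = 0.351 Ω
V = IR = 9.84 × 0.351 = 3.45 V

3.45 V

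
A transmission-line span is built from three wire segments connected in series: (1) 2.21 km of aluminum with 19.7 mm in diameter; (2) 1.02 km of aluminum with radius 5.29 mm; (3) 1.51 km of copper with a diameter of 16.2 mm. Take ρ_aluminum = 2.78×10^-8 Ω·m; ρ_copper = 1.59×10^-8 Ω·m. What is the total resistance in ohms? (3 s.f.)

Seg 1: A = π(d/2)² = π(9.8500e-03 m)² = 3.048e-04 m²
R_1 = (2.78×10^-8)(2210)/(3.048e-04) = 0.2016 Ω
Seg 2: A = πr² = π(5.2900e-03 m)² = 8.791e-05 m²
R_2 = (2.78×10^-8)(1020)/(8.791e-05) = 0.3225 Ω
Seg 3: A = π(d/2)² = π(8.1000e-03 m)² = 2.061e-04 m²
R_3 = (1.59×10^-8)(1510)/(2.061e-04) = 0.1165 Ω
R_total = R_1 + R_2 + R_3 = 0.641 Ω

0.641 Ω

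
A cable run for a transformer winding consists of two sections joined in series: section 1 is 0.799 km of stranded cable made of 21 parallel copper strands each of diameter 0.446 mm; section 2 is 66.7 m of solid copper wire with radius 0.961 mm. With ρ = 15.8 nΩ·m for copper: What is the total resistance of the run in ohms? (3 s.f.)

4.21 Ω

ρ = 15.8 nΩ·m = 1.58×10^-8 Ω·m
Section 1: A_strand = π(2.2300e-04)² = 1.562e-07 m²; R₁ = ρL/(N·A_s) = (1.58×10^-8)(799)/(21×1.562e-07) = 3.848 Ω
Section 2: A = πr² = π(9.6100e-04 m)² = 2.901e-06 m²
R₂ = (1.58×10^-8)(66.7)/(2.901e-06) = 0.3632 Ω
R = R₁ + R₂ = 4.21 Ω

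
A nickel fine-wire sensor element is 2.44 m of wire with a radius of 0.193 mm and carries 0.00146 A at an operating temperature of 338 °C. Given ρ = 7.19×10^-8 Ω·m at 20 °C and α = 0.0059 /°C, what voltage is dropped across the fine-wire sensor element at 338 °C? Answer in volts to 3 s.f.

A = πr² = π(1.9300e-04 m)² = 1.170e-07 m²
R₍20₎ = ρL/A = (7.19×10^-8)(2.44)/(1.170e-07) = 1.499 Ω
R₍338₎ = R₍20₎(1 + αΔT) = 1.499 × (1 + 0.0059×318) = 4.312 Ω
V = IR = 0.00146 × 4.312 = 0.00630 V

0.00630 V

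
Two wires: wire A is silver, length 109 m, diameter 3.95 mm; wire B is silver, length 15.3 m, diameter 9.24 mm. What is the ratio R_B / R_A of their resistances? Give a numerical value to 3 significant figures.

0.0257

R ∝ ρL/d², so R_B/R_A = (L_B/L_A) × (d_A/d_B)²
= (15.3/109) × (3.95/9.24)² = 0.0257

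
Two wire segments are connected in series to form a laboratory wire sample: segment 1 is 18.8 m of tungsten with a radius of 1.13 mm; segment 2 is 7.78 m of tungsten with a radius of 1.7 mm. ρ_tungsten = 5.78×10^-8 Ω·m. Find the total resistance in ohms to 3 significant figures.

Segment 1: A = πr² = π(1.1300e-03 m)² = 4.011e-06 m²
R₁ = ρL/A = (5.78×10^-8)(18.8)/(4.011e-06) = 0.2709 Ω
Segment 2: A = πr² = π(1.7000e-03 m)² = 9.079e-06 m²
R₂ = (5.78×10^-8)(7.78)/(9.079e-06) = 0.04953 Ω
R = R₁ + R₂ = 0.320 Ω

0.320 Ω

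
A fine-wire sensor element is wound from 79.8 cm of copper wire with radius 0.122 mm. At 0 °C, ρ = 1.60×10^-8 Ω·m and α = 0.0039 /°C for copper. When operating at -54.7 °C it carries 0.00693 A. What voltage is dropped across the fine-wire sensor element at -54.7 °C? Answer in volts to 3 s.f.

A = πr² = π(1.2200e-04 m)² = 4.676e-08 m²
R₍0₎ = ρL/A = (1.60×10^-8)(0.798)/(4.676e-08) = 0.2731 Ω
R₍-54.7₎ = R₍0₎(1 + αΔT) = 0.2731 × (1 + 0.0039×-54.7) = 0.2148 Ω
V = IR = 0.00693 × 0.2148 = 0.00149 V

0.00149 V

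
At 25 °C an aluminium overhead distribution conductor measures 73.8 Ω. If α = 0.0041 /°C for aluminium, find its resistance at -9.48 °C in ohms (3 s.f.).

ΔT = -9.48 − 25 = -34.5 °C
R = R₀(1 + αΔT) = 73.8 × (1 + 0.0041×-34.5) = 73.8 × 0.8586 = 63.4 Ω

63.4 Ω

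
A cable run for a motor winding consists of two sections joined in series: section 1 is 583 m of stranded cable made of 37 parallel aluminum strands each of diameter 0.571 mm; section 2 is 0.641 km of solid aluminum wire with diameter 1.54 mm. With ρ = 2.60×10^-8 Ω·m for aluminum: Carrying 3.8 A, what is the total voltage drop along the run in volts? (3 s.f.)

40.1 V

Section 1: A_strand = π(2.8550e-04)² = 2.561e-07 m²; R₁ = ρL/(N·A_s) = (2.60×10^-8)(583)/(37×2.561e-07) = 1.6 Ω
Section 2: A = π(d/2)² = π(7.7000e-04 m)² = 1.863e-06 m²
R₂ = (2.60×10^-8)(641)/(1.863e-06) = 8.947 Ω
R = R₁ + R₂ = 10.55 Ω
V = IR = 3.8 × 10.55 = 40.1 V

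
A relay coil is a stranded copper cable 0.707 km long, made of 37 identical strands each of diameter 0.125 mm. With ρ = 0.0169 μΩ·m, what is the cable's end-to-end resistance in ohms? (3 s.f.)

26.3 Ω

ρ = 0.0169 μΩ·m = 1.69×10^-8 Ω·m
A_strand = π(6.2500e-05 m)² = 1.227e-08 m²
R_strand = ρL/A = (1.69×10^-8)(707)/(1.227e-08) = 973.6 Ω
R_total = R_strand/N = 973.6/37 = 26.3 Ω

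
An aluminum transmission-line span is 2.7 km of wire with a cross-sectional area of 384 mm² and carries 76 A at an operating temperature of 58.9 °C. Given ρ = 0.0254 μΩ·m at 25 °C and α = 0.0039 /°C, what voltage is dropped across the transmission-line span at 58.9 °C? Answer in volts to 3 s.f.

ρ = 0.0254 μΩ·m = 2.54×10^-8 Ω·m
A = 384 mm² = 3.840e-04 m²
R₍25₎ = ρL/A = (2.54×10^-8)(2700)/(3.840e-04) = 0.1786 Ω
R₍58.9₎ = R₍25₎(1 + αΔT) = 0.1786 × (1 + 0.0039×33.9) = 0.2022 Ω
V = IR = 76 × 0.2022 = 15.4 V

15.4 V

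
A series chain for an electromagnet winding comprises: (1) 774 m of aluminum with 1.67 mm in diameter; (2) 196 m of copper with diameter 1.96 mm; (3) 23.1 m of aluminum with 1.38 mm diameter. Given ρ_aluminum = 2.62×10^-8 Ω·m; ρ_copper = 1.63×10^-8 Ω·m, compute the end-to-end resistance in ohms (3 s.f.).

Seg 1: A = π(d/2)² = π(8.3500e-04 m)² = 2.190e-06 m²
R_1 = (2.62×10^-8)(774)/(2.190e-06) = 9.258 Ω
Seg 2: A = π(d/2)² = π(9.8000e-04 m)² = 3.017e-06 m²
R_2 = (1.63×10^-8)(196)/(3.017e-06) = 1.059 Ω
Seg 3: A = π(d/2)² = π(6.9000e-04 m)² = 1.496e-06 m²
R_3 = (2.62×10^-8)(23.1)/(1.496e-06) = 0.4046 Ω
R_total = R_1 + R_2 + R_3 = 10.7 Ω

10.7 Ω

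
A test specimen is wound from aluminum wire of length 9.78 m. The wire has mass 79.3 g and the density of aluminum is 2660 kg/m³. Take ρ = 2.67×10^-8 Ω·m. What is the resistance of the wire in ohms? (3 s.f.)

A = m/(density·L) = 0.0793/(2660×9.78) = 3.0483e-06 m²
R = ρL/A = (2.67×10^-8)(9.78)/(3.0483e-06) = 0.0857 Ω

0.0857 Ω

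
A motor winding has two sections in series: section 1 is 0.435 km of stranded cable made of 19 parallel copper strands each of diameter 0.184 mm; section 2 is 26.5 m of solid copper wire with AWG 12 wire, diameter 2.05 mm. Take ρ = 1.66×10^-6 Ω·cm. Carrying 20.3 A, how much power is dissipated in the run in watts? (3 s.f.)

5940 W

ρ = 1.66×10^-6 Ω·cm = 1.66×10^-8 Ω·m
Section 1: A_strand = π(9.2000e-05)² = 2.659e-08 m²; R₁ = ρL/(N·A_s) = (1.66×10^-8)(435)/(19×2.659e-08) = 14.29 Ω
Section 2: A = π(2.05/2 mm)² = π(1.0250e-03 m)² = 3.301e-06 m²
R₂ = (1.66×10^-8)(26.5)/(3.301e-06) = 0.1333 Ω
R = R₁ + R₂ = 14.43 Ω
P = I²R = (20.3)² × 14.43 = 5940 W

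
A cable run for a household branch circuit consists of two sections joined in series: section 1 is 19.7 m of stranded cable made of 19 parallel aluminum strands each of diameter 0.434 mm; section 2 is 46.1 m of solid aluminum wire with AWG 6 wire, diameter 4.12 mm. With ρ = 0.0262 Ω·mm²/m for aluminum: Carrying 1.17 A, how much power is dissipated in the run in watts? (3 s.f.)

ρ = 0.0262 Ω·mm²/m = 2.62×10^-8 Ω·m
Section 1: A_strand = π(2.1700e-04)² = 1.479e-07 m²; R₁ = ρL/(N·A_s) = (2.62×10^-8)(19.7)/(19×1.479e-07) = 0.1836 Ω
Section 2: A = π(4.12/2 mm)² = π(2.0600e-03 m)² = 1.333e-05 m²
R₂ = (2.62×10^-8)(46.1)/(1.333e-05) = 0.0906 Ω
R = R₁ + R₂ = 0.2742 Ω
P = I²R = (1.17)² × 0.2742 = 0.375 W

0.375 W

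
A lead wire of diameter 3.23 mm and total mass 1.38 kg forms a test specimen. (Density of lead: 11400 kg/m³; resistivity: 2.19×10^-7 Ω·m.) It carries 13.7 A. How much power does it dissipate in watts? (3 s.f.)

A = π(d/2)² = π(1.6150e-03 m)² = 8.1940e-06 m²
L = m/(density·A) = 1.38/(11400×8.1940e-06) = 14.77 m
R = ρL/A = (2.19×10^-7)(14.77)/(8.1940e-06) = 0.3948 Ω
P = I²R = (13.7)² × 0.3948 = 74.1 W

74.1 W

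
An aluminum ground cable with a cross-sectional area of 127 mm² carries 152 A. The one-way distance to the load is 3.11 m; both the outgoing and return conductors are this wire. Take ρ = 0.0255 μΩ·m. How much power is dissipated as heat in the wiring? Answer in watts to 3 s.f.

28.9 W

ρ = 0.0255 μΩ·m = 2.55×10^-8 Ω·m
A = 127 mm² = 1.270e-04 m²
Total conductor length (both ways) L = 2 × 3.11 = 6.22 m
R = ρL/A = (2.55×10^-8)(6.22)/(1.270e-04) = 0.001249 Ω
P = I²R = (152)² × 0.001249 = 28.9 W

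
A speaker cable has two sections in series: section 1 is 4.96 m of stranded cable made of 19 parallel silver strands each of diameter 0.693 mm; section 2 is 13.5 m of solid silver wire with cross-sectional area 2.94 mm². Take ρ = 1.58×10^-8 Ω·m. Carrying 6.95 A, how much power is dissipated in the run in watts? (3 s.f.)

Section 1: A_strand = π(3.4650e-04)² = 3.772e-07 m²; R₁ = ρL/(N·A_s) = (1.58×10^-8)(4.96)/(19×3.772e-07) = 0.01094 Ω
Section 2: A = 2.94 mm² = 2.940e-06 m²
R₂ = (1.58×10^-8)(13.5)/(2.940e-06) = 0.07255 Ω
R = R₁ + R₂ = 0.08349 Ω
P = I²R = (6.95)² × 0.08349 = 4.03 W

4.03 W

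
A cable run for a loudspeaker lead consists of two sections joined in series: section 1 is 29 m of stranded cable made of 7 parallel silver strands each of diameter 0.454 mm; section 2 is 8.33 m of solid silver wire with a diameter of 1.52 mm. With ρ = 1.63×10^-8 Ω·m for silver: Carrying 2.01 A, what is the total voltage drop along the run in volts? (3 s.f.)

0.989 V

Section 1: A_strand = π(2.2700e-04)² = 1.619e-07 m²; R₁ = ρL/(N·A_s) = (1.63×10^-8)(29)/(7×1.619e-07) = 0.4171 Ω
Section 2: A = π(d/2)² = π(7.6000e-04 m)² = 1.815e-06 m²
R₂ = (1.63×10^-8)(8.33)/(1.815e-06) = 0.07483 Ω
R = R₁ + R₂ = 0.492 Ω
V = IR = 2.01 × 0.492 = 0.989 V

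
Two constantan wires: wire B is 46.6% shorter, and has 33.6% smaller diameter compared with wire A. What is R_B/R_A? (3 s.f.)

1.21

R ∝ L/d², so R_B/R_A = (1 − 46.6/100) × (1 − 33.6/100)⁻²
= 0.534 × 2.268 = 1.21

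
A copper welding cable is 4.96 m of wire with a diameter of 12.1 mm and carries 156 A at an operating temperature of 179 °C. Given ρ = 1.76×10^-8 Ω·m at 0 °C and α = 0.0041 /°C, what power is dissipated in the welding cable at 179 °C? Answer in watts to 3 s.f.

A = π(d/2)² = π(6.0500e-03 m)² = 1.150e-04 m²
R₍0₎ = ρL/A = (1.76×10^-8)(4.96)/(1.150e-04) = 7.592×10^-4 Ω
R₍179₎ = R₍0₎(1 + αΔT) = 7.592×10^-4 × (1 + 0.0041×179) = 0.001316 Ω
P = I²R = (156)² × 0.001316 = 32.0 W

32.0 W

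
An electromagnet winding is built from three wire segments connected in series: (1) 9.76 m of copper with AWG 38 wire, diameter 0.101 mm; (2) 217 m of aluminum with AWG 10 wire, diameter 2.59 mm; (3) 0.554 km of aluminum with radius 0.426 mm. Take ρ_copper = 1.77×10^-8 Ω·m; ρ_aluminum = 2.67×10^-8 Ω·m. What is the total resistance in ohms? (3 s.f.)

48.6 Ω

Seg 1: A = π(0.101/2 mm)² = π(5.0500e-05 m)² = 8.012e-09 m²
R_1 = (1.77×10^-8)(9.76)/(8.012e-09) = 21.56 Ω
Seg 2: A = π(2.59/2 mm)² = π(1.2950e-03 m)² = 5.269e-06 m²
R_2 = (2.67×10^-8)(217)/(5.269e-06) = 1.1 Ω
Seg 3: A = πr² = π(4.2600e-04 m)² = 5.701e-07 m²
R_3 = (2.67×10^-8)(554)/(5.701e-07) = 25.94 Ω
R_total = R_1 + R_2 + R_3 = 48.6 Ω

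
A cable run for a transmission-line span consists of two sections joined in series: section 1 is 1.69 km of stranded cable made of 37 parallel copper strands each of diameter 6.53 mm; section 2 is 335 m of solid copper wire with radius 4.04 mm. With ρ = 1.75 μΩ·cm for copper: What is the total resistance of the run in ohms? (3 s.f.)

ρ = 1.75 μΩ·cm = 1.75×10^-8 Ω·m
Section 1: A_strand = π(3.2650e-03)² = 3.349e-05 m²; R₁ = ρL/(N·A_s) = (1.75×10^-8)(1690)/(37×3.349e-05) = 0.02387 Ω
Section 2: A = πr² = π(4.0400e-03 m)² = 5.128e-05 m²
R₂ = (1.75×10^-8)(335)/(5.128e-05) = 0.1143 Ω
R = R₁ + R₂ = 0.138 Ω

0.138 Ω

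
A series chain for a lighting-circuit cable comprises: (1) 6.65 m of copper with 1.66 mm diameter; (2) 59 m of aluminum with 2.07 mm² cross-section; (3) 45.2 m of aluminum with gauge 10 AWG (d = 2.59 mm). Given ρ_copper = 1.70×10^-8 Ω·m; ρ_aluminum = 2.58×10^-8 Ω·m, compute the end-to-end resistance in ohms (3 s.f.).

1.01 Ω

Seg 1: A = π(d/2)² = π(8.3000e-04 m)² = 2.164e-06 m²
R_1 = (1.70×10^-8)(6.65)/(2.164e-06) = 0.05224 Ω
Seg 2: A = 2.07 mm² = 2.070e-06 m²
R_2 = (2.58×10^-8)(59)/(2.070e-06) = 0.7354 Ω
Seg 3: A = π(2.59/2 mm)² = π(1.2950e-03 m)² = 5.269e-06 m²
R_3 = (2.58×10^-8)(45.2)/(5.269e-06) = 0.2213 Ω
R_total = R_1 + R_2 + R_3 = 1.01 Ω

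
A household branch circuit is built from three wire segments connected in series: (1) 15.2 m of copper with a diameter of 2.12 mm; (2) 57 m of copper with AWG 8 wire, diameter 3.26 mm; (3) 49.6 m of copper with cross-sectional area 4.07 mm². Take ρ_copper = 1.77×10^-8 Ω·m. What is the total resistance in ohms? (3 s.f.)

0.413 Ω

Seg 1: A = π(d/2)² = π(1.0600e-03 m)² = 3.530e-06 m²
R_1 = (1.77×10^-8)(15.2)/(3.530e-06) = 0.07622 Ω
Seg 2: A = π(3.26/2 mm)² = π(1.6300e-03 m)² = 8.347e-06 m²
R_2 = (1.77×10^-8)(57)/(8.347e-06) = 0.1209 Ω
Seg 3: A = 4.07 mm² = 4.070e-06 m²
R_3 = (1.77×10^-8)(49.6)/(4.070e-06) = 0.2157 Ω
R_total = R_1 + R_2 + R_3 = 0.413 Ω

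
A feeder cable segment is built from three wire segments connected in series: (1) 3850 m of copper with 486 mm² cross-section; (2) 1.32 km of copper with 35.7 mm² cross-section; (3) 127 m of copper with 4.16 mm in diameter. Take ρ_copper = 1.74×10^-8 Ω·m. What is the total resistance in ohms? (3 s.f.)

Seg 1: A = 486 mm² = 4.860e-04 m²
R_1 = (1.74×10^-8)(3850)/(4.860e-04) = 0.1378 Ω
Seg 2: A = 35.7 mm² = 3.570e-05 m²
R_2 = (1.74×10^-8)(1320)/(3.570e-05) = 0.6434 Ω
Seg 3: A = π(d/2)² = π(2.0800e-03 m)² = 1.359e-05 m²
R_3 = (1.74×10^-8)(127)/(1.359e-05) = 0.1626 Ω
R_total = R_1 + R_2 + R_3 = 0.944 Ω

0.944 Ω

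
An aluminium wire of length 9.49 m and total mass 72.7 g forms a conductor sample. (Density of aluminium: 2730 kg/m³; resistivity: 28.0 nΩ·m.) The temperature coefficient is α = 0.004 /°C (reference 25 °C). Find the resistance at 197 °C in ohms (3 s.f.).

0.160 Ω

ρ = 28.0 nΩ·m = 2.80×10^-8 Ω·m
A = m/(density·L) = 0.0727/(2730×9.49) = 2.8061e-06 m²
R = ρL/A = (2.80×10^-8)(9.49)/(2.8061e-06) = 0.09469 Ω
R(197 °C) = 0.09469 × (1 + 0.004×172) = 0.160 Ω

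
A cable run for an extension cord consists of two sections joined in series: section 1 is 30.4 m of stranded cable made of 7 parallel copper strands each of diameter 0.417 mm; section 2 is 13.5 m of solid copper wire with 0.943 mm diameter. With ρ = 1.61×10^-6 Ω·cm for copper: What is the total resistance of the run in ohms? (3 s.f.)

0.823 Ω

ρ = 1.61×10^-6 Ω·cm = 1.61×10^-8 Ω·m
Section 1: A_strand = π(2.0850e-04)² = 1.366e-07 m²; R₁ = ρL/(N·A_s) = (1.61×10^-8)(30.4)/(7×1.366e-07) = 0.512 Ω
Section 2: A = π(d/2)² = π(4.7150e-04 m)² = 6.984e-07 m²
R₂ = (1.61×10^-8)(13.5)/(6.984e-07) = 0.3112 Ω
R = R₁ + R₂ = 0.823 Ω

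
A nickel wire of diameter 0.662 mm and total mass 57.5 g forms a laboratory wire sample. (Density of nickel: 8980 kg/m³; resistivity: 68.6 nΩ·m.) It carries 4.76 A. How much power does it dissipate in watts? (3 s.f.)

ρ = 68.6 nΩ·m = 6.86×10^-8 Ω·m
A = π(d/2)² = π(3.3100e-04 m)² = 3.4420e-07 m²
L = m/(density·A) = 0.0575/(8980×3.4420e-07) = 18.6 m
R = ρL/A = (6.86×10^-8)(18.6)/(3.4420e-07) = 3.708 Ω
P = I²R = (4.76)² × 3.708 = 84.0 W

84.0 W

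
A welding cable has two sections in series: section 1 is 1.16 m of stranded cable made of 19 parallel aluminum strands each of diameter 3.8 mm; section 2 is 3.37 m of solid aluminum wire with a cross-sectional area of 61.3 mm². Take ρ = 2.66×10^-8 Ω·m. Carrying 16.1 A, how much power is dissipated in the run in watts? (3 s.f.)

0.416 W

Section 1: A_strand = π(1.9000e-03)² = 1.134e-05 m²; R₁ = ρL/(N·A_s) = (2.66×10^-8)(1.16)/(19×1.134e-05) = 1.432×10^-4 Ω
Section 2: A = 61.3 mm² = 6.130e-05 m²
R₂ = (2.66×10^-8)(3.37)/(6.130e-05) = 0.001462 Ω
R = R₁ + R₂ = 0.001606 Ω
P = I²R = (16.1)² × 0.001606 = 0.416 W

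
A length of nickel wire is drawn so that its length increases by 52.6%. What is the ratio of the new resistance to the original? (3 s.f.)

k = 1 + 52.6/100 = 1.526; volume constant ⇒ A' = A/k, so R' = k²R.
Factor = 2.33

2.33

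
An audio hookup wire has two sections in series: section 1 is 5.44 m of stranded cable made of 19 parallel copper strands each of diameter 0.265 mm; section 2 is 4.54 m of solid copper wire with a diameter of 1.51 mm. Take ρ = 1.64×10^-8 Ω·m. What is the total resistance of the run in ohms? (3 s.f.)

0.127 Ω

Section 1: A_strand = π(1.3250e-04)² = 5.515e-08 m²; R₁ = ρL/(N·A_s) = (1.64×10^-8)(5.44)/(19×5.515e-08) = 0.08513 Ω
Section 2: A = π(d/2)² = π(7.5500e-04 m)² = 1.791e-06 m²
R₂ = (1.64×10^-8)(4.54)/(1.791e-06) = 0.04158 Ω
R = R₁ + R₂ = 0.127 Ω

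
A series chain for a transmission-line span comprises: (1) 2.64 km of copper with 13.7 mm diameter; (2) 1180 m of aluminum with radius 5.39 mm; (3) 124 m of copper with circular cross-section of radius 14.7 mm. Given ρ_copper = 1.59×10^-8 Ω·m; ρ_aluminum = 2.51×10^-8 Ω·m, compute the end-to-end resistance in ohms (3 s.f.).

Seg 1: A = π(d/2)² = π(6.8500e-03 m)² = 1.474e-04 m²
R_1 = (1.59×10^-8)(2640)/(1.474e-04) = 0.2848 Ω
Seg 2: A = πr² = π(5.3900e-03 m)² = 9.127e-05 m²
R_2 = (2.51×10^-8)(1180)/(9.127e-05) = 0.3245 Ω
Seg 3: A = πr² = π(1.4700e-02 m)² = 6.789e-04 m²
R_3 = (1.59×10^-8)(124)/(6.789e-04) = 0.002904 Ω
R_total = R_1 + R_2 + R_3 = 0.612 Ω

0.612 Ω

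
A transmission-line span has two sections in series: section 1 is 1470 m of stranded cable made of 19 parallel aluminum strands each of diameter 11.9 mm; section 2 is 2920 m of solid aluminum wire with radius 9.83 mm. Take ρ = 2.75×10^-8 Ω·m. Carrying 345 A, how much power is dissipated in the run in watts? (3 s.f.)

33800 W

Section 1: A_strand = π(5.9500e-03)² = 1.112e-04 m²; R₁ = ρL/(N·A_s) = (2.75×10^-8)(1470)/(19×1.112e-04) = 0.01913 Ω
Section 2: A = πr² = π(9.8300e-03 m)² = 3.036e-04 m²
R₂ = (2.75×10^-8)(2920)/(3.036e-04) = 0.2645 Ω
R = R₁ + R₂ = 0.2836 Ω
P = I²R = (345)² × 0.2836 = 33800 W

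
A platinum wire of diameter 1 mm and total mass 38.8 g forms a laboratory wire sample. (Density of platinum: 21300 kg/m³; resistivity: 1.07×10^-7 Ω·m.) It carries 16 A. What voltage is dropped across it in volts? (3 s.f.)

5.06 V

A = π(d/2)² = π(5.0000e-04 m)² = 7.8540e-07 m²
L = m/(density·A) = 0.0388/(21300×7.8540e-07) = 2.319 m
R = ρL/A = (1.07×10^-7)(2.319)/(7.8540e-07) = 0.316 Ω
V = IR = 16 × 0.316 = 5.06 V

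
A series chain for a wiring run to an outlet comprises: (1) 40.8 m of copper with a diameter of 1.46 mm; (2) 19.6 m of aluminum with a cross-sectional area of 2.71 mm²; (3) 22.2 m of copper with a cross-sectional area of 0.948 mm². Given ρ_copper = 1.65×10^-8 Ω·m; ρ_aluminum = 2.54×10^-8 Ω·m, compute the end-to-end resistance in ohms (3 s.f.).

Seg 1: A = π(d/2)² = π(7.3000e-04 m)² = 1.674e-06 m²
R_1 = (1.65×10^-8)(40.8)/(1.674e-06) = 0.4021 Ω
Seg 2: A = 2.71 mm² = 2.710e-06 m²
R_2 = (2.54×10^-8)(19.6)/(2.710e-06) = 0.1837 Ω
Seg 3: A = 0.948 mm² = 9.480e-07 m²
R_3 = (1.65×10^-8)(22.2)/(9.480e-07) = 0.3864 Ω
R_total = R_1 + R_2 + R_3 = 0.972 Ω

0.972 Ω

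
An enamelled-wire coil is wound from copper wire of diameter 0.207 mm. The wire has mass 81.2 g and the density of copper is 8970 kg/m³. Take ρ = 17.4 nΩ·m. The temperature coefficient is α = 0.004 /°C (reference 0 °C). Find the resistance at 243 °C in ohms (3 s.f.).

ρ = 17.4 nΩ·m = 1.74×10^-8 Ω·m
A = π(d/2)² = π(1.0350e-04 m)² = 3.3654e-08 m²
L = m/(density·A) = 0.0812/(8970×3.3654e-08) = 269 m
R = ρL/A = (1.74×10^-8)(269)/(3.3654e-08) = 139.1 Ω
R(243 °C) = 139.1 × (1 + 0.004×243) = 274 Ω

274 Ω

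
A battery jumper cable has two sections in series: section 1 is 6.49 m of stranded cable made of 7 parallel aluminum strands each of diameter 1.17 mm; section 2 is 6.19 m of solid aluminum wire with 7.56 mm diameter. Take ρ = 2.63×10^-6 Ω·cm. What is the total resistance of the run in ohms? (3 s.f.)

ρ = 2.63×10^-6 Ω·cm = 2.63×10^-8 Ω·m
Section 1: A_strand = π(5.8500e-04)² = 1.075e-06 m²; R₁ = ρL/(N·A_s) = (2.63×10^-8)(6.49)/(7×1.075e-06) = 0.02268 Ω
Section 2: A = π(d/2)² = π(3.7800e-03 m)² = 4.489e-05 m²
R₂ = (2.63×10^-8)(6.19)/(4.489e-05) = 0.003627 Ω
R = R₁ + R₂ = 0.0263 Ω

0.0263 Ω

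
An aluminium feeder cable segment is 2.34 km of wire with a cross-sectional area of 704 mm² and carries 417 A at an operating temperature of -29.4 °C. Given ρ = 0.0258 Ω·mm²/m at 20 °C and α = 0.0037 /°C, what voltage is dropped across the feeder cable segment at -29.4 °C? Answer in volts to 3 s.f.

ρ = 0.0258 Ω·mm²/m = 2.58×10^-8 Ω·m
A = 704 mm² = 7.040e-04 m²
R₍20₎ = ρL/A = (2.58×10^-8)(2340)/(7.040e-04) = 0.08576 Ω
R₍-29.4₎ = R₍20₎(1 + αΔT) = 0.08576 × (1 + 0.0037×-49.4) = 0.07008 Ω
V = IR = 417 × 0.07008 = 29.2 V

29.2 V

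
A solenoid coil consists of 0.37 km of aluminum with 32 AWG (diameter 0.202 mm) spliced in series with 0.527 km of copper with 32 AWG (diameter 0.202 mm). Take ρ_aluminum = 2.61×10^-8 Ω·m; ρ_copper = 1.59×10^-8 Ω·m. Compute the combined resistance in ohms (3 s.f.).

563 Ω

Segment 1: A = π(0.202/2 mm)² = π(1.0100e-04 m)² = 3.205e-08 m²
R₁ = ρL/A = (2.61×10^-8)(370)/(3.205e-08) = 301.3 Ω
R₂ = (1.59×10^-8)(527)/(3.205e-08) = 261.5 Ω
R = R₁ + R₂ = 563 Ω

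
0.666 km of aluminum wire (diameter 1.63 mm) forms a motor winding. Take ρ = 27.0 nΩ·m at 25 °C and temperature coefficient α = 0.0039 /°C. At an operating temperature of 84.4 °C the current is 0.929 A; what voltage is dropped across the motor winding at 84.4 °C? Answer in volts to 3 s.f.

9.86 V

ρ = 27.0 nΩ·m = 2.70×10^-8 Ω·m
A = π(d/2)² = π(8.1500e-04 m)² = 2.087e-06 m²
R₍25₎ = ρL/A = (2.70×10^-8)(666)/(2.087e-06) = 8.617 Ω
R₍84.4₎ = R₍25₎(1 + αΔT) = 8.617 × (1 + 0.0039×59.4) = 10.61 Ω
V = IR = 0.929 × 10.61 = 9.86 V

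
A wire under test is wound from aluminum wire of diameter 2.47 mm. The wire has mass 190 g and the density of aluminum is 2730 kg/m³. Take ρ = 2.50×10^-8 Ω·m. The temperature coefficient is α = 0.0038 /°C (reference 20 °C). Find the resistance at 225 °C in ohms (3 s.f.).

0.135 Ω

A = π(d/2)² = π(1.2350e-03 m)² = 4.7916e-06 m²
L = m/(density·A) = 0.19/(2730×4.7916e-06) = 14.52 m
R = ρL/A = (2.50×10^-8)(14.52)/(4.7916e-06) = 0.07578 Ω
R(225 °C) = 0.07578 × (1 + 0.0038×205) = 0.135 Ω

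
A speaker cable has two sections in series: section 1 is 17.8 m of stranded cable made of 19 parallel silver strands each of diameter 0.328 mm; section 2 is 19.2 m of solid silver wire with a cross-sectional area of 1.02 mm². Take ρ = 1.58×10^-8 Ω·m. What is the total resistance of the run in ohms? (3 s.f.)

0.473 Ω

Section 1: A_strand = π(1.6400e-04)² = 8.450e-08 m²; R₁ = ρL/(N·A_s) = (1.58×10^-8)(17.8)/(19×8.450e-08) = 0.1752 Ω
Section 2: A = 1.02 mm² = 1.020e-06 m²
R₂ = (1.58×10^-8)(19.2)/(1.020e-06) = 0.2974 Ω
R = R₁ + R₂ = 0.473 Ω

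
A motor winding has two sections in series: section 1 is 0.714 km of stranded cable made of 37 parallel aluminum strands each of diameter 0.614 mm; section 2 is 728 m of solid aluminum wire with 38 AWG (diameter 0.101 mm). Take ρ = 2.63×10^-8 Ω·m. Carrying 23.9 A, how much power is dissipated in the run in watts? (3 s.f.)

1.37×10^6 W

Section 1: A_strand = π(3.0700e-04)² = 2.961e-07 m²; R₁ = ρL/(N·A_s) = (2.63×10^-8)(714)/(37×2.961e-07) = 1.714 Ω
Section 2: A = π(0.101/2 mm)² = π(5.0500e-05 m)² = 8.012e-09 m²
R₂ = (2.63×10^-8)(728)/(8.012e-09) = 2390 Ω
R = R₁ + R₂ = 2391 Ω
P = I²R = (23.9)² × 2391 = 1.37×10^6 W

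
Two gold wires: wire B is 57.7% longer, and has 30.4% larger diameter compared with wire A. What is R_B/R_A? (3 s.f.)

R ∝ L/d², so R_B/R_A = (1 + 57.7/100) × (1 + 30.4/100)⁻²
= 1.577 × 0.5881 = 0.927

0.927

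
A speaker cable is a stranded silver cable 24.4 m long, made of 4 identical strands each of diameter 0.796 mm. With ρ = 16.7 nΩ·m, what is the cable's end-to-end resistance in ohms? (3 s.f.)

ρ = 16.7 nΩ·m = 1.67×10^-8 Ω·m
A_strand = π(3.9800e-04 m)² = 4.976e-07 m²
R_strand = ρL/A = (1.67×10^-8)(24.4)/(4.976e-07) = 0.8188 Ω
R_total = R_strand/N = 0.8188/4 = 0.205 Ω

0.205 Ω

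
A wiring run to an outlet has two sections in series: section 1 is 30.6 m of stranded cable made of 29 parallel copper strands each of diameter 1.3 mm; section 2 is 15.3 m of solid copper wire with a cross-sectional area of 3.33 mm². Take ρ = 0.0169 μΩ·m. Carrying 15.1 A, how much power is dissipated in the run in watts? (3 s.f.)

20.8 W

ρ = 0.0169 μΩ·m = 1.69×10^-8 Ω·m
Section 1: A_strand = π(6.5000e-04)² = 1.327e-06 m²; R₁ = ρL/(N·A_s) = (1.69×10^-8)(30.6)/(29×1.327e-06) = 0.01343 Ω
Section 2: A = 3.33 mm² = 3.330e-06 m²
R₂ = (1.69×10^-8)(15.3)/(3.330e-06) = 0.07765 Ω
R = R₁ + R₂ = 0.09108 Ω
P = I²R = (15.1)² × 0.09108 = 20.8 W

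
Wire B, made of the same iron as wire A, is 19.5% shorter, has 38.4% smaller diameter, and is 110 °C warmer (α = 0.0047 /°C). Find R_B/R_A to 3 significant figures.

3.22

R ∝ ρL/d² with ρ ∝ (1+αΔT), so R_B/R_A = (1 − 19.5/100) × (1 − 38.4/100)⁻² × (1 + 0.0047×110)
= 0.805 × 2.635 × 1.517 = 3.22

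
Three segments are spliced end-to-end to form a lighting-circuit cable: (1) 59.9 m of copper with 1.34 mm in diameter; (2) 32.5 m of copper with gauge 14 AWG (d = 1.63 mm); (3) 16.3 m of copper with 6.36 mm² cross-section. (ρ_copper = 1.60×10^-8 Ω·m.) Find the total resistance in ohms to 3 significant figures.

0.970 Ω

Seg 1: A = π(d/2)² = π(6.7000e-04 m)² = 1.410e-06 m²
R_1 = (1.60×10^-8)(59.9)/(1.410e-06) = 0.6796 Ω
Seg 2: A = π(1.63/2 mm)² = π(8.1500e-04 m)² = 2.087e-06 m²
R_2 = (1.60×10^-8)(32.5)/(2.087e-06) = 0.2492 Ω
Seg 3: A = 6.36 mm² = 6.360e-06 m²
R_3 = (1.60×10^-8)(16.3)/(6.360e-06) = 0.04101 Ω
R_total = R_1 + R_2 + R_3 = 0.970 Ω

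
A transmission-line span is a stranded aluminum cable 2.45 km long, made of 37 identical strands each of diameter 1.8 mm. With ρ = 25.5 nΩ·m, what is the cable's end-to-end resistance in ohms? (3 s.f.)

ρ = 25.5 nΩ·m = 2.55×10^-8 Ω·m
A_strand = π(9.0000e-04 m)² = 2.545e-06 m²
R_strand = ρL/A = (2.55×10^-8)(2450)/(2.545e-06) = 24.55 Ω
R_total = R_strand/N = 24.55/37 = 0.664 Ω

0.664 Ω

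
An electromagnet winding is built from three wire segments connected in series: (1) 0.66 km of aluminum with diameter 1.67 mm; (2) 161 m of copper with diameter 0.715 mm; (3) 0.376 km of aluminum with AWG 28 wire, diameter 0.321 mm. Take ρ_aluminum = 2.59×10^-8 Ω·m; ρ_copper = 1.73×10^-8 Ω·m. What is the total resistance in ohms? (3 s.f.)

Seg 1: A = π(d/2)² = π(8.3500e-04 m)² = 2.190e-06 m²
R_1 = (2.59×10^-8)(660)/(2.190e-06) = 7.804 Ω
Seg 2: A = π(d/2)² = π(3.5750e-04 m)² = 4.015e-07 m²
R_2 = (1.73×10^-8)(161)/(4.015e-07) = 6.937 Ω
Seg 3: A = π(0.321/2 mm)² = π(1.6050e-04 m)² = 8.093e-08 m²
R_3 = (2.59×10^-8)(376)/(8.093e-08) = 120.3 Ω
R_total = R_1 + R_2 + R_3 = 135 Ω

135 Ω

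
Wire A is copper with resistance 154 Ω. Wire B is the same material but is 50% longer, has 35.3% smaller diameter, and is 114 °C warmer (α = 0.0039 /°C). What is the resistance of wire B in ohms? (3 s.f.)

797 Ω

R ∝ ρL/d² with ρ ∝ (1+αΔT), so R_B/R_A = (1 + 50/100) × (1 − 35.3/100)⁻² × (1 + 0.0039×114)
= 1.5 × 2.389 × 1.445 = 5.176
R_B = 5.176 × 154 = 797 Ω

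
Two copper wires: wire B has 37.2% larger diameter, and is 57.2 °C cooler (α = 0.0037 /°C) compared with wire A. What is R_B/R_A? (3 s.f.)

R ∝ ρL/d² with ρ ∝ (1+αΔT), so R_B/R_A = (1 + 37.2/100)⁻² × (1 − 0.0037×57.2)
= 0.5312 × 0.7884 = 0.419

0.419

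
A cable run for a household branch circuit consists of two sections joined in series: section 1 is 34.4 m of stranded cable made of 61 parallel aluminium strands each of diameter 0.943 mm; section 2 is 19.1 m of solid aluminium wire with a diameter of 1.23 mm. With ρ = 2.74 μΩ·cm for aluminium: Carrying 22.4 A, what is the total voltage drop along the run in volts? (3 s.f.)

10.4 V

ρ = 2.74 μΩ·cm = 2.74×10^-8 Ω·m
Section 1: A_strand = π(4.7150e-04)² = 6.984e-07 m²; R₁ = ρL/(N·A_s) = (2.74×10^-8)(34.4)/(61×6.984e-07) = 0.02212 Ω
Section 2: A = π(d/2)² = π(6.1500e-04 m)² = 1.188e-06 m²
R₂ = (2.74×10^-8)(19.1)/(1.188e-06) = 0.4404 Ω
R = R₁ + R₂ = 0.4626 Ω
V = IR = 22.4 × 0.4626 = 10.4 V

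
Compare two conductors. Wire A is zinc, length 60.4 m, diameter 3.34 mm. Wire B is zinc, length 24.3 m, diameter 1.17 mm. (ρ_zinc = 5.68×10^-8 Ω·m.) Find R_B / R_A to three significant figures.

R ∝ ρL/d², so R_B/R_A = (L_B/L_A) × (d_A/d_B)²
= (24.3/60.4) × (3.34/1.17)² = 3.28

3.28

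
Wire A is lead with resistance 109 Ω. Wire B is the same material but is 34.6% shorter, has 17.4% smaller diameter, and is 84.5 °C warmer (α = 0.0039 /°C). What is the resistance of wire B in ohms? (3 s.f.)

139 Ω

R ∝ ρL/d² with ρ ∝ (1+αΔT), so R_B/R_A = (1 − 34.6/100) × (1 − 17.4/100)⁻² × (1 + 0.0039×84.5)
= 0.654 × 1.466 × 1.33 = 1.274
R_B = 1.274 × 109 = 139 Ω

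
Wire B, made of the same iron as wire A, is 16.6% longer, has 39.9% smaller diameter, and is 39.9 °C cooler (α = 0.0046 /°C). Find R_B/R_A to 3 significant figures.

R ∝ ρL/d² with ρ ∝ (1+αΔT), so R_B/R_A = (1 + 16.6/100) × (1 − 39.9/100)⁻² × (1 − 0.0046×39.9)
= 1.166 × 2.768 × 0.8165 = 2.64

2.64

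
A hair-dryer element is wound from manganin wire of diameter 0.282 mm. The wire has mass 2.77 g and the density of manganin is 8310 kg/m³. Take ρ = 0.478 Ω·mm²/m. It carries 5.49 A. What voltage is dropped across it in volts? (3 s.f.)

ρ = 0.478 Ω·mm²/m = 4.78×10^-7 Ω·m
A = π(d/2)² = π(1.4100e-04 m)² = 6.2458e-08 m²
L = m/(density·A) = 0.00277/(8310×6.2458e-08) = 5.337 m
R = ρL/A = (4.78×10^-7)(5.337)/(6.2458e-08) = 40.84 Ω
V = IR = 5.49 × 40.84 = 224 V

224 V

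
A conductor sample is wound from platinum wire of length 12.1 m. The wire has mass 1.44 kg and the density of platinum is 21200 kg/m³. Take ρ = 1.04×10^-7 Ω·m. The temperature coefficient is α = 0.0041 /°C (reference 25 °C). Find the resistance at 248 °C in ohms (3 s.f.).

0.429 Ω

A = m/(density·L) = 1.44/(21200×12.1) = 5.6136e-06 m²
R = ρL/A = (1.04×10^-7)(12.1)/(5.6136e-06) = 0.2242 Ω
R(248 °C) = 0.2242 × (1 + 0.0041×223) = 0.429 Ω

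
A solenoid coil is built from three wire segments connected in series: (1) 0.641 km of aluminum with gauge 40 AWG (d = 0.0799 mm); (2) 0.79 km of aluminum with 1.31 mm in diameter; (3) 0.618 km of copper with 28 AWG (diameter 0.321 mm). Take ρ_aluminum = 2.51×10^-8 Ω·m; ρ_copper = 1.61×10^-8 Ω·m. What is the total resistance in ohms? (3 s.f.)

Seg 1: A = π(0.0799/2 mm)² = π(3.9950e-05 m)² = 5.014e-09 m²
R_1 = (2.51×10^-8)(641)/(5.014e-09) = 3209 Ω
Seg 2: A = π(d/2)² = π(6.5500e-04 m)² = 1.348e-06 m²
R_2 = (2.51×10^-8)(790)/(1.348e-06) = 14.71 Ω
Seg 3: A = π(0.321/2 mm)² = π(1.6050e-04 m)² = 8.093e-08 m²
R_3 = (1.61×10^-8)(618)/(8.093e-08) = 122.9 Ω
R_total = R_1 + R_2 + R_3 = 3350 Ω

3350 Ω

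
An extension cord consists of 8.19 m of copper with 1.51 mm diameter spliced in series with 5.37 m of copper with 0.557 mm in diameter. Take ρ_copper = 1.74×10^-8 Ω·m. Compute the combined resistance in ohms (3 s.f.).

0.463 Ω

Segment 1: A = π(d/2)² = π(7.5500e-04 m)² = 1.791e-06 m²
R₁ = ρL/A = (1.74×10^-8)(8.19)/(1.791e-06) = 0.07958 Ω
Segment 2: A = π(d/2)² = π(2.7850e-04 m)² = 2.437e-07 m²
R₂ = (1.74×10^-8)(5.37)/(2.437e-07) = 0.3835 Ω
R = R₁ + R₂ = 0.463 Ω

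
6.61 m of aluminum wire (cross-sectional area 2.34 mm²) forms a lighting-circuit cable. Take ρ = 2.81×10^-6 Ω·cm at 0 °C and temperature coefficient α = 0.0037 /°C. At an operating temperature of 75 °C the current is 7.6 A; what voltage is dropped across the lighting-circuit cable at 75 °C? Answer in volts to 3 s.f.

0.771 V

ρ = 2.81×10^-6 Ω·cm = 2.81×10^-8 Ω·m
A = 2.34 mm² = 2.340e-06 m²
R₍0₎ = ρL/A = (2.81×10^-8)(6.61)/(2.340e-06) = 0.07938 Ω
R₍75₎ = R₍0₎(1 + αΔT) = 0.07938 × (1 + 0.0037×75) = 0.1014 Ω
V = IR = 7.6 × 0.1014 = 0.771 V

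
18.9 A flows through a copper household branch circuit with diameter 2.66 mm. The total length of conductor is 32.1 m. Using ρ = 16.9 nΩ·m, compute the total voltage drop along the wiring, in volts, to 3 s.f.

1.85 V

ρ = 16.9 nΩ·m = 1.69×10^-8 Ω·m
A = π(d/2)² = π(1.3300e-03 m)² = 5.557e-06 m²
R = ρL/A = (1.69×10^-8)(32.1)/(5.557e-06) = 0.09762 Ω
V = IR = 18.9 × 0.09762 = 1.85 V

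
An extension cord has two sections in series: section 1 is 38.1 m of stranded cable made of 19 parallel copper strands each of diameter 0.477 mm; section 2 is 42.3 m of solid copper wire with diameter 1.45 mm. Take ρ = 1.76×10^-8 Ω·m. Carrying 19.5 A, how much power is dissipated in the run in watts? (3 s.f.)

247 W

Section 1: A_strand = π(2.3850e-04)² = 1.787e-07 m²; R₁ = ρL/(N·A_s) = (1.76×10^-8)(38.1)/(19×1.787e-07) = 0.1975 Ω
Section 2: A = π(d/2)² = π(7.2500e-04 m)² = 1.651e-06 m²
R₂ = (1.76×10^-8)(42.3)/(1.651e-06) = 0.4508 Ω
R = R₁ + R₂ = 0.6483 Ω
P = I²R = (19.5)² × 0.6483 = 247 W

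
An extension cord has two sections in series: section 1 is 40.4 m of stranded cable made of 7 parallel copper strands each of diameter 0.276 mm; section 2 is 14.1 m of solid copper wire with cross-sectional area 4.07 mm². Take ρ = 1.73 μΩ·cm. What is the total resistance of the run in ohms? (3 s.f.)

1.73 Ω

ρ = 1.73 μΩ·cm = 1.73×10^-8 Ω·m
Section 1: A_strand = π(1.3800e-04)² = 5.983e-08 m²; R₁ = ρL/(N·A_s) = (1.73×10^-8)(40.4)/(7×5.983e-08) = 1.669 Ω
Section 2: A = 4.07 mm² = 4.070e-06 m²
R₂ = (1.73×10^-8)(14.1)/(4.070e-06) = 0.05993 Ω
R = R₁ + R₂ = 1.73 Ω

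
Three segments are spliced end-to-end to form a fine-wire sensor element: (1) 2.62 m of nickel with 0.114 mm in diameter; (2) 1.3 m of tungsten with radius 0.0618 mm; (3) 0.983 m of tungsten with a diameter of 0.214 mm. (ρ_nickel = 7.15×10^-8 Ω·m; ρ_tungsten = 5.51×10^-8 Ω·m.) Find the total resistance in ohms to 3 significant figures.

Seg 1: A = π(d/2)² = π(5.7000e-05 m)² = 1.021e-08 m²
R_1 = (7.15×10^-8)(2.62)/(1.021e-08) = 18.35 Ω
Seg 2: A = πr² = π(6.1800e-05 m)² = 1.200e-08 m²
R_2 = (5.51×10^-8)(1.3)/(1.200e-08) = 5.97 Ω
Seg 3: A = π(d/2)² = π(1.0700e-04 m)² = 3.597e-08 m²
R_3 = (5.51×10^-8)(0.983)/(3.597e-08) = 1.506 Ω
R_total = R_1 + R_2 + R_3 = 25.8 Ω

25.8 Ω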